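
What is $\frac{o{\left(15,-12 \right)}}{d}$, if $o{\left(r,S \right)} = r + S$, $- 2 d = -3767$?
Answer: $\frac{6}{3767} \approx 0.0015928$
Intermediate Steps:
$d = \frac{3767}{2}$ ($d = \left(- \frac{1}{2}\right) \left(-3767\right) = \frac{3767}{2} \approx 1883.5$)
$o{\left(r,S \right)} = S + r$
$\frac{o{\left(15,-12 \right)}}{d} = \frac{-12 + 15}{\frac{3767}{2}} = 3 \cdot \frac{2}{3767} = \frac{6}{3767}$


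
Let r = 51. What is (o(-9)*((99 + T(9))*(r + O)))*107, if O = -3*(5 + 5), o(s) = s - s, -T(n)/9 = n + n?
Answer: 0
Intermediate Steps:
T(n) = -18*n (T(n) = -9*(n + n) = -18*n)
o(s) = 0
O = -30 (O = -3*10 = -30)
(o(-9)*((99 + T(9))*(r + O)))*107 = (0*((99 - 18*9)*(51 - 30)))*107 = (0*((99 - 162)*21))*107 = (0*(-63*21))*107 = (0*(-1323))*107 = 0*107 = 0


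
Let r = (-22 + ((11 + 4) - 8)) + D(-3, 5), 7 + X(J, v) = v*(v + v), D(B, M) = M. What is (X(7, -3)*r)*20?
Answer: -2200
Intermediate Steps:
X(J, v) = -7 + 2*v**2 (X(J, v) = -7 + v*(v + v) = -7 + v*(2*v) = -7 + 2*v**2)
r = -10 (r = (-22 + ((11 + 4) - 8)) + 5 = (-22 + (15 - 8)) + 5 = (-22 + 7) + 5 = -15 + 5 = -10)
(X(7, -3)*r)*20 = ((-7 + 2*(-3)**2)*(-10))*20 = ((-7 + 2*9)*(-10))*20 = ((-7 + 18)*(-10))*20 = (11*(-10))*20 = -110*20 = -2200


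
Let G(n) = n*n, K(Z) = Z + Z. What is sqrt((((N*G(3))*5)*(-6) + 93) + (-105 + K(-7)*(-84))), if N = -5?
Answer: sqrt(2514) ≈ 50.140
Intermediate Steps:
K(Z) = 2*Z
G(n) = n**2
sqrt((((N*G(3))*5)*(-6) + 93) + (-105 + K(-7)*(-84))) = sqrt(((-5*3**2*5)*(-6) + 93) + (-105 + (2*(-7))*(-84))) = sqrt(((-5*9*5)*(-6) + 93) + (-105 - 14*(-84))) = sqrt((-45*5*(-6) + 93) + (-105 + 1176)) = sqrt((-225*(-6) + 93) + 1071) = sqrt((1350 + 93) + 1071) = sqrt(1443 + 1071) = sqrt(2514)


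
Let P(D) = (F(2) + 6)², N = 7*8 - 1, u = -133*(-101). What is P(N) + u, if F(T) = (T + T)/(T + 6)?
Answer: 53901/4 ≈ 13475.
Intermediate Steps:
u = 13433
F(T) = 2*T/(6 + T) (F(T) = (2*T)/(6 + T) = 2*T/(6 + T))
N = 55 (N = 56 - 1 = 55)
P(D) = 169/4 (P(D) = (2*2/(6 + 2) + 6)² = (2*2/8 + 6)² = (2*2*(⅛) + 6)² = (½ + 6)² = (13/2)² = 169/4)
P(N) + u = 169/4 + 13433 = 53901/4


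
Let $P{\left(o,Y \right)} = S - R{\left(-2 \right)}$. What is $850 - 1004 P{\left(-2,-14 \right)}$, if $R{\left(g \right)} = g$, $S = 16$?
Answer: $-17222$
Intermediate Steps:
$P{\left(o,Y \right)} = 18$ ($P{\left(o,Y \right)} = 16 - -2 = 16 + 2 = 18$)
$850 - 1004 P{\left(-2,-14 \right)} = 850 - 18072 = -17222$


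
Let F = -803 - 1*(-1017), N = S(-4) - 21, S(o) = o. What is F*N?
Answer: -5350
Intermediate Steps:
N = -25 (N = -4 - 21 = -25)
F = 214 (F = -803 + 1017 = 214)
F*N = 214*(-25) = -5350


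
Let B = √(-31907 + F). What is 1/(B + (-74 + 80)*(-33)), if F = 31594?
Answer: -198/39517 - I*√313/39517 ≈ -0.0050105 - 0.0004477*I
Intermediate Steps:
B = I*√313 (B = √(-31907 + 31594) = √(-313) = I*√313 ≈ 17.692*I)
1/(B + (-74 + 80)*(-33)) = 1/(I*√313 + (-74 + 80)*(-33)) = 1/(I*√313 + 6*(-33)) = 1/(I*√313 - 198) = 1/(-198 + I*√313)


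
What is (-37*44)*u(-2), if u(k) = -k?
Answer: -3256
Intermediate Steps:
(-37*44)*u(-2) = (-37*44)*(-1*(-2)) = -1628*2 = -3256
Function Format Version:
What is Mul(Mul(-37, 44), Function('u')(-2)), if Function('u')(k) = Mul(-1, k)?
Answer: -3256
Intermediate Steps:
Mul(Mul(-37, 44), Function('u')(-2)) = Mul(Mul(-37, 44), Mul(-1, -2)) = Mul(-1628, 2) = -3256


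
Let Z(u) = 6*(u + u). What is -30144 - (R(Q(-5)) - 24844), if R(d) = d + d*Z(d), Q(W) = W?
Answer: -5595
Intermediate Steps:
Z(u) = 12*u (Z(u) = 6*(2*u) = 12*u)
R(d) = d + 12*d² (R(d) = d + d*(12*d) = d + 12*d²)
-30144 - (R(Q(-5)) - 24844) = -30144 - (-5*(1 + 12*(-5)) - 24844) = -30144 - (-5*(1 - 60) - 24844) = -30144 - (-5*(-59) - 24844) = -30144 - (295 - 24844) = -30144 - 1*(-24549) = -30144 + 24549 = -5595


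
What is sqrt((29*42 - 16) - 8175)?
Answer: I*sqrt(6973) ≈ 83.505*I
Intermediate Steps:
sqrt((29*42 - 16) - 8175) = sqrt((1218 - 16) - 8175) = sqrt(1202 - 8175) = sqrt(-6973) = I*sqrt(6973)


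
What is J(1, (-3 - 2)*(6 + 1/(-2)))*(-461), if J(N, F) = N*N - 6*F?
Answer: -76526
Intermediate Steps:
J(N, F) = N² - 6*F
J(1, (-3 - 2)*(6 + 1/(-2)))*(-461) = (1² - 6*(-3 - 2)*(6 + 1/(-2)))*(-461) = (1 - (-30)*(6 - ½))*(-461) = (1 - (-30)*11/2)*(-461) = (1 - 6*(-55/2))*(-461) = (1 + 165)*(-461) = 166*(-461) = -76526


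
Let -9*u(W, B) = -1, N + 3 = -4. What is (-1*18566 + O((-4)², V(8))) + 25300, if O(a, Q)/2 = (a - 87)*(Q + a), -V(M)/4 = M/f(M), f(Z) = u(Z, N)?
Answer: 45358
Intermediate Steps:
N = -7 (N = -3 - 4 = -7)
u(W, B) = ⅑ (u(W, B) = -⅑*(-1) = ⅑)
f(Z) = ⅑
V(M) = -36*M (V(M) = -4*M/⅑ = -4*M*9 = -36*M)
O(a, Q) = 2*(-87 + a)*(Q + a) (O(a, Q) = 2*((a - 87)*(Q + a)) = 2*((-87 + a)*(Q + a)) = 2*(-87 + a)*(Q + a))
(-1*18566 + O((-4)², V(8))) + 25300 = (-1*18566 + (-(-6264)*8 - 174*(-4)² + 2*((-4)²)² + 2*(-36*8)*(-4)²)) + 25300 = (-18566 + (-174*(-288) - 174*16 + 2*16² + 2*(-288)*16)) + 25300 = (-18566 + (50112 - 2784 + 2*256 - 9216)) + 25300 = (-18566 + (50112 - 2784 + 512 - 9216)) + 25300 = (-18566 + 38624) + 25300 = 20058 + 25300 = 45358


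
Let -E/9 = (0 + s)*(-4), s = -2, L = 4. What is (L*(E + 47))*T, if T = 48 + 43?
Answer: -9100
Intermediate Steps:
E = -72 (E = -9*(0 - 2)*(-4) = -(-18)*(-4) = -9*8 = -72)
T = 91
(L*(E + 47))*T = (4*(-72 + 47))*91 = (4*(-25))*91 = -100*91 = -9100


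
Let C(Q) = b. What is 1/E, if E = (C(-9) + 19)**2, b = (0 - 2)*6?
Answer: 1/49 ≈ 0.020408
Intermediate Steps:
b = -12 (b = -2*6 = -12)
C(Q) = -12
E = 49 (E = (-12 + 19)**2 = 7**2 = 49)
1/E = 1/49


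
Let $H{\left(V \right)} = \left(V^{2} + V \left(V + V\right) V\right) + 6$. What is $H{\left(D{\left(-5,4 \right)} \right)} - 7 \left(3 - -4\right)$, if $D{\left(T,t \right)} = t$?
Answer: $101$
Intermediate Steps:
$H{\left(V \right)} = 6 + V^{2} + 2 V^{3}$ ($H{\left(V \right)} = \left(V^{2} + V 2 V V\right) + 6 = \left(V^{2} + 2 V^{2} V\right) + 6 = \left(V^{2} + 2 V^{3}\right) + 6 = 6 + V^{2} + 2 V^{3}$)
$H{\left(D{\left(-5,4 \right)} \right)} - 7 \left(3 - -4\right) = \left(6 + 4^{2} + 2 \cdot 4^{3}\right) - 7 \left(3 - -4\right) = \left(6 + 16 + 2 \cdot 64\right) - 7 \left(3 + 4\right) = \left(6 + 16 + 128\right) - 7 \cdot 7 = 150 - 49 = 101$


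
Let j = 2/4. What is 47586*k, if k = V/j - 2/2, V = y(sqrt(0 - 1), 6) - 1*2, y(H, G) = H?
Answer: -237930 + 95172*I ≈ -2.3793e+5 + 95172.0*I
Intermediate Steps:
V = -2 + I (V = sqrt(0 - 1) - 1*2 = sqrt(-1) - 2 = I - 2 = -2 + I ≈ -2.0 + 1.0*I)
j = 1/2 (j = 2*(1/4) = 1/2 ≈ 0.50000)
k = -5 + 2*I (k = (-2 + I)/(1/2) - 2/2 = (-2 + I)*2 - 2*1/2 = (-4 + 2*I) - 1 = -5 + 2*I ≈ -5.0 + 2.0*I)
47586*k = 47586*(-5 + 2*I) = -237930 + 95172*I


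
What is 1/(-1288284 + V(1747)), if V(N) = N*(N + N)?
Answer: 1/4815734 ≈ 2.0765e-7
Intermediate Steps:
V(N) = 2*N² (V(N) = N*(2*N) = 2*N²)
1/(-1288284 + V(1747)) = 1/(-1288284 + 2*1747²) = 1/(-1288284 + 2*3052009) = 1/(-1288284 + 6104018) = 1/4815734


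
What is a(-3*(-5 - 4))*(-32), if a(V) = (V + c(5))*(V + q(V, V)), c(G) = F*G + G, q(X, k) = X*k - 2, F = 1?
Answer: -892736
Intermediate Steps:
q(X, k) = -2 + X*k
c(G) = 2*G (c(G) = 1*G + G = G + G = 2*G)
a(V) = (10 + V)*(-2 + V + V²) (a(V) = (V + 2*5)*(V + (-2 + V*V)) = (V + 10)*(V + (-2 + V²)) = (10 + V)*(-2 + V + V²))
a(-3*(-5 - 4))*(-32) = (-20 + (-3*(-5 - 4))³ + 8*(-3*(-5 - 4)) + 11*(-3*(-5 - 4))²)*(-32) = (-20 + (-3*(-9))³ + 8*(-3*(-9)) + 11*(-3*(-9))²)*(-32) = (-20 + 27³ + 8*27 + 11*27²)*(-32) = (-20 + 19683 + 216 + 11*729)*(-32) = (-20 + 19683 + 216 + 8019)*(-32) = 27898*(-32) = -892736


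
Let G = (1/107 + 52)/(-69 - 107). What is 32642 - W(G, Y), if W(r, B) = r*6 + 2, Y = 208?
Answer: 307354935/9416 ≈ 32642.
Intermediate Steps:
G = -5565/18832 (G = (1/107 + 52)/(-176) = (5565/107)*(-1/176) = -5565/18832 ≈ -0.29551)
W(r, B) = 2 + 6*r (W(r, B) = 6*r + 2 = 2 + 6*r)
32642 - W(G, Y) = 32642 - (2 + 6*(-5565/18832)) = 32642 - (2 - 16695/9416) = 32642 - 1*2137/9416 = 32642 - 2137/9416 = 307354935/9416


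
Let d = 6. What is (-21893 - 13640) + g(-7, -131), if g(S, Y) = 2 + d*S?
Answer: -35573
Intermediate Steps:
g(S, Y) = 2 + 6*S
(-21893 - 13640) + g(-7, -131) = (-21893 - 13640) + (2 + 6*(-7)) = -35533 + (2 - 42) = -35533 - 40 = -35573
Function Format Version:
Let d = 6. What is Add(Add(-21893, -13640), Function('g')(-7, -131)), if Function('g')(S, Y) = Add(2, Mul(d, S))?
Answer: -35573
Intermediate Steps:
Function('g')(S, Y) = Add(2, Mul(6, S))
Add(Add(-21893, -13640), Function('g')(-7, -131)) = Add(Add(-21893, -13640), Add(2, Mul(6, -7))) = Add(-35533, Add(2, -42)) = Add(-35533, -40) = -35573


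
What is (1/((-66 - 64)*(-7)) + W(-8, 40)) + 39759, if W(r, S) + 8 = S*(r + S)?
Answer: 37338211/910 ≈ 41031.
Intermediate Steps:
W(r, S) = -8 + S*(S + r) (W(r, S) = -8 + S*(r + S) = -8 + S*(S + r))
(1/((-66 - 64)*(-7)) + W(-8, 40)) + 39759 = (1/((-66 - 64)*(-7)) + (-8 + 40² + 40*(-8))) + 39759 = (1/(-130*(-7)) + (-8 + 1600 - 320)) + 39759 = (1/910 + 1272) + 39759 = 1157521/910 + 39759 = 37338211/910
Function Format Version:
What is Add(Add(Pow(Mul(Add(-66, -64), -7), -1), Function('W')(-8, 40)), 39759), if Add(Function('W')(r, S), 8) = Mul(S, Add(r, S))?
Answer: Rational(37338211, 910) ≈ 41031.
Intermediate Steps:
Function('W')(r, S) = Add(-8, Mul(S, Add(S, r))) (Function('W')(r, S) = Add(-8, Mul(S, Add(r, S))) = Add(-8, Mul(S, Add(S, r))))
Add(Add(Pow(Mul(Add(-66, -64), -7), -1), Function('W')(-8, 40)), 39759) = Add(Add(Pow(Mul(Add(-66, -64), -7), -1), Add(-8, Pow(40, 2), Mul(40, -8))), 39759) = Add(Add(Pow(Mul(-130, -7), -1), Add(-8, 1600, -320)), 39759) = Add(Add(Pow(910, -1), 1272), 39759) = Add(Add(Rational(1, 910), 1272), 39759) = Add(Rational(1157521, 910), 39759) = Rational(37338211, 910)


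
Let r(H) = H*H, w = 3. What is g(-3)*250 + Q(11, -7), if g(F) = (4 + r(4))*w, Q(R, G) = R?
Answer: 15011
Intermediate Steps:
r(H) = H²
g(F) = 60 (g(F) = (4 + 4²)*3 = (4 + 16)*3 = 20*3 = 60)
g(-3)*250 + Q(11, -7) = 60*250 + 11 = 15000 + 11 = 15011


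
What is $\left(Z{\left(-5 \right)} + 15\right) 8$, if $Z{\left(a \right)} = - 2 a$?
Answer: $200$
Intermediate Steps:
$\left(Z{\left(-5 \right)} + 15\right) 8 = \left(\left(-2\right) \left(-5\right) + 15\right) 8 = \left(10 + 15\right) 8 = 25 \cdot 8 = 200$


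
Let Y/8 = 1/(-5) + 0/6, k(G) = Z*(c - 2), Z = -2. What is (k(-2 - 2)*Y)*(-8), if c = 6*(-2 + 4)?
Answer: -256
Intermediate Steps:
c = 12 (c = 6*2 = 12)
k(G) = -20 (k(G) = -2*(12 - 2) = -2*10 = -20)
Y = -8/5 (Y = 8*(1/(-5) + 0/6) = 8*(1*(-⅕) + 0*(⅙)) = 8*(-⅕ + 0) = 8*(-⅕) = -8/5 ≈ -1.6000)
(k(-2 - 2)*Y)*(-8) = -20*(-8/5)*(-8) = 32*(-8) = -256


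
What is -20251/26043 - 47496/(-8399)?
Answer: 1066850179/218735157 ≈ 4.8774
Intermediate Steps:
-20251/26043 - 47496/(-8399) = -20251*1/26043 - 47496*(-1/8399) = -20251/26043 + 47496/8399 = 1066850179/218735157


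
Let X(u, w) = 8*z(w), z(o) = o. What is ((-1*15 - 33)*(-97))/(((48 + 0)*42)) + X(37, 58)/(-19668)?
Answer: 52453/22946 ≈ 2.2859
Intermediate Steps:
X(u, w) = 8*w
((-1*15 - 33)*(-97))/(((48 + 0)*42)) + X(37, 58)/(-19668) = ((-1*15 - 33)*(-97))/(((48 + 0)*42)) + (8*58)/(-19668) = ((-15 - 33)*(-97))/((48*42)) + 464*(-1/19668) = -48*(-97)/2016 - 116/4917 = 4656*(1/2016) - 116/4917 = 97/42 - 116/4917 = 52453/22946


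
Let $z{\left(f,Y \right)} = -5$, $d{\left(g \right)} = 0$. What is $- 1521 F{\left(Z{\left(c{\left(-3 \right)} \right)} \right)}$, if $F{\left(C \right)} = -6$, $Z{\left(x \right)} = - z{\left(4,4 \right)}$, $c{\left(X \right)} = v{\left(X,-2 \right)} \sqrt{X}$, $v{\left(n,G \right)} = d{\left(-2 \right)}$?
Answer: $9126$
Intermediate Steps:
$v{\left(n,G \right)} = 0$
$c{\left(X \right)} = 0$ ($c{\left(X \right)} = 0 \sqrt{X} = 0$)
$Z{\left(x \right)} = 5$ ($Z{\left(x \right)} = \left(-1\right) \left(-5\right) = 5$)
$- 1521 F{\left(Z{\left(c{\left(-3 \right)} \right)} \right)} = \left(-1521\right) \left(-6\right) = 9126$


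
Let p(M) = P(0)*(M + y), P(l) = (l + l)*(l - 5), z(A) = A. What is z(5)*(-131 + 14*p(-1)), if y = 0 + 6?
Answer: -655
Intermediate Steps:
y = 6
P(l) = 2*l*(-5 + l) (P(l) = (2*l)*(-5 + l) = 2*l*(-5 + l))
p(M) = 0 (p(M) = (2*0*(-5 + 0))*(M + 6) = (2*0*(-5))*(6 + M) = 0*(6 + M) = 0)
z(5)*(-131 + 14*p(-1)) = 5*(-131 + 14*0) = 5*(-131 + 0) = 5*(-131) = -655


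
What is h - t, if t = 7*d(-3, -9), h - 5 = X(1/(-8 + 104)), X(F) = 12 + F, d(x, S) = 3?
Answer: -383/96 ≈ -3.9896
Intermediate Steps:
h = 1633/96 (h = 5 + (12 + 1/(-8 + 104)) = 5 + (12 + 1/96) = 5 + 1153/96 = 1633/96 ≈ 17.010)
t = 21 (t = 7*3 = 21)
h - t = 1633/96 - 1*21 = 1633/96 - 21 = -383/96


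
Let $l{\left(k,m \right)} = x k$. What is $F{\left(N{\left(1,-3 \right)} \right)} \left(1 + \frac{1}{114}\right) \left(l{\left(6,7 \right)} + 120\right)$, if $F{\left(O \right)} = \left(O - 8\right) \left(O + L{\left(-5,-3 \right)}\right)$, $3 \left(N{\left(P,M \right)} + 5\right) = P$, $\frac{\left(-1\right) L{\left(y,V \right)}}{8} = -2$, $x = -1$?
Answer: $- \frac{148580}{9} \approx -16509.0$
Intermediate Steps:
$L{\left(y,V \right)} = 16$ ($L{\left(y,V \right)} = \left(-8\right) \left(-2\right) = 16$)
$N{\left(P,M \right)} = -5 + \frac{P}{3}$
$l{\left(k,m \right)} = - k$
$F{\left(O \right)} = \left(-8 + O\right) \left(16 + O\right)$ ($F{\left(O \right)} = \left(O - 8\right) \left(O + 16\right) = \left(-8 + O\right) \left(16 + O\right)$)
$F{\left(N{\left(1,-3 \right)} \right)} \left(1 + \frac{1}{114}\right) \left(l{\left(6,7 \right)} + 120\right) = \left(-128 + \left(-5 + \frac{1}{3} \cdot 1\right)^{2} + 8 \left(-5 + \frac{1}{3} \cdot 1\right)\right) \left(1 + \frac{1}{114}\right) \left(\left(-1\right) 6 + 120\right) = \left(-128 + \left(-5 + \frac{1}{3}\right)^{2} + 8 \left(-5 + \frac{1}{3}\right)\right) \left(1 + \frac{1}{114}\right) \left(-6 + 120\right) = \left(-128 + \left(- \frac{14}{3}\right)^{2} + 8 \left(- \frac{14}{3}\right)\right) \frac{115}{114} \cdot 114 = \left(-128 + \frac{196}{9} - \frac{112}{3}\right) 115 = \left(- \frac{1292}{9}\right) 115 = - \frac{148580}{9}$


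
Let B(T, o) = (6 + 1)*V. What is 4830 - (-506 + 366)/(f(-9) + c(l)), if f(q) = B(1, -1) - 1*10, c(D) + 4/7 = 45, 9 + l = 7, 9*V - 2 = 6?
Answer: 12378450/2561 ≈ 4833.4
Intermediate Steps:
V = 8/9 (V = 2/9 + (⅑)*6 = 2/9 + ⅔ = 8/9 ≈ 0.88889)
B(T, o) = 56/9 (B(T, o) = (6 + 1)*(8/9) = 7*(8/9) = 56/9)
l = -2 (l = -9 + 7 = -2)
c(D) = 311/7 (c(D) = -4/7 + 45 = 311/7)
f(q) = -34/9 (f(q) = 56/9 - 1*10 = 56/9 - 10 = -34/9)
4830 - (-506 + 366)/(f(-9) + c(l)) = 4830 - (-506 + 366)/(-34/9 + 311/7) = 4830 - (-140)/2561/63 = 4830 - (-140)*63/2561 = 4830 - 1*(-8820/2561) = 4830 + 8820/2561 = 12378450/2561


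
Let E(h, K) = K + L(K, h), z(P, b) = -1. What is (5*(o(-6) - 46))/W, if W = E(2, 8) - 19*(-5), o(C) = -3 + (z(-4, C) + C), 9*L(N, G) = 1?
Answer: -315/116 ≈ -2.7155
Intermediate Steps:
L(N, G) = ⅑ (L(N, G) = (⅑)*1 = ⅑)
E(h, K) = ⅑ + K (E(h, K) = K + ⅑ = ⅑ + K)
o(C) = -4 + C (o(C) = -3 + (-1 + C) = -4 + C)
W = 928/9 (W = (⅑ + 8) - 19*(-5) = 73/9 + 95 = 928/9 ≈ 103.11)
(5*(o(-6) - 46))/W = (5*((-4 - 6) - 46))/(928/9) = (5*(-10 - 46))*(9/928) = (5*(-56))*(9/928) = -280*9/928 = -315/116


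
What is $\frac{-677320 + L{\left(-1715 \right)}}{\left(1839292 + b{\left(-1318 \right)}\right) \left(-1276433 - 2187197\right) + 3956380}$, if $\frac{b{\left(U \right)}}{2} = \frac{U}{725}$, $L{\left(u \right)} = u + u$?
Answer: $\frac{49354375}{461869254021682} \approx 1.0686 \cdot 10^{-7}$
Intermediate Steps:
$L{\left(u \right)} = 2 u$
$b{\left(U \right)} = \frac{2 U}{725}$ ($b{\left(U \right)} = 2 \frac{U}{725} = \frac{2 U}{725}$)
$\frac{-677320 + L{\left(-1715 \right)}}{\left(1839292 + b{\left(-1318 \right)}\right) \left(-1276433 - 2187197\right) + 3956380} = \frac{-677320 + 2 \left(-1715\right)}{\left(1839292 + \frac{2}{725} \left(-1318\right)\right) \left(-1276433 - 2187197\right) + 3956380} = \frac{-677320 - 3430}{\left(1839292 - \frac{2636}{725}\right) \left(-3463630\right) + 3956380} = - \frac{680750}{\frac{1333484064}{725} \left(-3463630\right) + 3956380} = - \frac{680750}{- \frac{923739081718464}{145} + 3956380} = - \frac{680750}{- \frac{923738508043364}{145}} = \left(-680750\right) \left(- \frac{145}{923738508043364}\right) = \frac{49354375}{461869254021682}$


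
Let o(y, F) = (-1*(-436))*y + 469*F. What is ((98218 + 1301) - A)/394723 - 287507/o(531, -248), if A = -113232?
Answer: -12710837051/6496238356 ≈ -1.9566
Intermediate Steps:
o(y, F) = 436*y + 469*F
((98218 + 1301) - A)/394723 - 287507/o(531, -248) = ((98218 + 1301) - 1*(-113232))/394723 - 287507/(436*531 + 469*(-248)) = (99519 + 113232)*(1/394723) - 287507/(231516 - 116312) = 212751*(1/394723) - 287507/115204 = 30393/56389 - 287507*1/115204 = 30393/56389 - 287507/115204 = -12710837051/6496238356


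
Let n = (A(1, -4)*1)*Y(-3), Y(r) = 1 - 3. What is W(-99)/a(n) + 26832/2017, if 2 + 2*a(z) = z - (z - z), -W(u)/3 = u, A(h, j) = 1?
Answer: -545385/4034 ≈ -135.20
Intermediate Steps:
W(u) = -3*u
Y(r) = -2
n = -2 (n = (1*1)*(-2) = 1*(-2) = -2)
a(z) = -1 + z/2 (a(z) = -1 + (z - (z - z))/2 = -1 + (z - 1*0)/2 = -1 + (z + 0)/2 = -1 + z/2)
W(-99)/a(n) + 26832/2017 = (-3*(-99))/(-1 + (½)*(-2)) + 26832/2017 = 297/(-1 - 1) + 26832*(1/2017) = 297/(-2) + 26832/2017 = 297*(-½) + 26832/2017 = -297/2 + 26832/2017 = -545385/4034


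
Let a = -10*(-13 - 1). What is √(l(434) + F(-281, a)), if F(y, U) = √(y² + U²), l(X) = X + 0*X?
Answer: √(434 + √98561) ≈ 27.349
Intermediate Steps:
l(X) = X (l(X) = X + 0 = X)
a = 140 (a = -10*(-14) = 140)
F(y, U) = √(U² + y²)
√(l(434) + F(-281, a)) = √(434 + √(140² + (-281)²)) = √(434 + √(19600 + 78961)) = √(434 + √98561)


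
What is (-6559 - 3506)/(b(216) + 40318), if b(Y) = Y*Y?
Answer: -10065/86974 ≈ -0.11572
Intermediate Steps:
b(Y) = Y²
(-6559 - 3506)/(b(216) + 40318) = (-6559 - 3506)/(216² + 40318) = -10065/(46656 + 40318) = -10065/86974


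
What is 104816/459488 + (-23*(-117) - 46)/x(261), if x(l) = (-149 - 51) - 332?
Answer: -36236989/7638988 ≈ -4.7437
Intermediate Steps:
x(l) = -532 (x(l) = -200 - 332 = -532)
104816/459488 + (-23*(-117) - 46)/x(261) = 104816/459488 + (-23*(-117) - 46)/(-532) = 104816*(1/459488) + (2691 - 46)*(-1/532) = 6551/28718 + 2645*(-1/532) = 6551/28718 - 2645/532 = -36236989/7638988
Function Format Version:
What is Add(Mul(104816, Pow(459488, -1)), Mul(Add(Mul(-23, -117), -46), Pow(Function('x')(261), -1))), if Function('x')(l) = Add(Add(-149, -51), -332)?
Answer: Rational(-36236989, 7638988) ≈ -4.7437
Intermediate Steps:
Function('x')(l) = -532 (Function('x')(l) = Add(-200, -332) = -532)
Add(Mul(104816, Pow(459488, -1)), Mul(Add(Mul(-23, -117), -46), Pow(Function('x')(261), -1))) = Add(Mul(104816, Pow(459488, -1)), Mul(Add(Mul(-23, -117), -46), Pow(-532, -1))) = Add(Mul(104816, Rational(1, 459488)), Mul(Add(2691, -46), Rational(-1, 532))) = Add(Rational(6551, 28718), Mul(2645, Rational(-1, 532))) = Add(Rational(6551, 28718), Rational(-2645, 532)) = Rational(-36236989, 7638988)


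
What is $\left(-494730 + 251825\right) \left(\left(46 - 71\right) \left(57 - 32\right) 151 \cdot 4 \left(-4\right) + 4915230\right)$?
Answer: $-1560720493150$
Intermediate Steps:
$\left(-494730 + 251825\right) \left(\left(46 - 71\right) \left(57 - 32\right) 151 \cdot 4 \left(-4\right) + 4915230\right) = - 242905 \left(\left(-25\right) 25 \cdot 151 \left(-16\right) + 4915230\right) = - 242905 \left(\left(-625\right) 151 \left(-16\right) + 4915230\right) = - 242905 \left(\left(-94375\right) \left(-16\right) + 4915230\right) = - 242905 \left(1510000 + 4915230\right) = \left(-242905\right) 6425230 = -1560720493150$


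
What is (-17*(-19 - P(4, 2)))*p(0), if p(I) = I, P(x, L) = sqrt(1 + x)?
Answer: 0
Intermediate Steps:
(-17*(-19 - P(4, 2)))*p(0) = -17*(-19 - sqrt(1 + 4))*0 = -17*(-19 - sqrt(5))*0 = (323 + 17*sqrt(5))*0 = 0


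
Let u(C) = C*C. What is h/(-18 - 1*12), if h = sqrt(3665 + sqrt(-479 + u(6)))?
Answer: -sqrt(3665 + I*sqrt(443))/30 ≈ -2.018 - 0.0057944*I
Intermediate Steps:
u(C) = C**2
h = sqrt(3665 + I*sqrt(443)) (h = sqrt(3665 + sqrt(-479 + 6**2)) = sqrt(3665 + sqrt(-479 + 36)) = sqrt(3665 + sqrt(-443)) = sqrt(3665 + I*sqrt(443)) ≈ 60.539 + 0.1738*I)
h/(-18 - 1*12) = sqrt(3665 + I*sqrt(443))/(-18 - 1*12) = sqrt(3665 + I*sqrt(443))/(-18 - 12) = sqrt(3665 + I*sqrt(443))/(-30) = sqrt(3665 + I*sqrt(443))*(-1/30) = -sqrt(3665 + I*sqrt(443))/30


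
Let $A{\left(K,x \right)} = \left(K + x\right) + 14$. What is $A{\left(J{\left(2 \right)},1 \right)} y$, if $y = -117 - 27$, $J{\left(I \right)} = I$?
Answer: $-2448$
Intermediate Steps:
$A{\left(K,x \right)} = 14 + K + x$
$y = -144$
$A{\left(J{\left(2 \right)},1 \right)} y = \left(14 + 2 + 1\right) \left(-144\right) = 17 \left(-144\right) = -2448$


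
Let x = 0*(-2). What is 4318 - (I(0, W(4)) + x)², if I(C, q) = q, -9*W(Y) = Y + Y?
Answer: 349694/81 ≈ 4317.2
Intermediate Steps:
W(Y) = -2*Y/9 (W(Y) = -(Y + Y)/9 = -2*Y/9)
x = 0
4318 - (I(0, W(4)) + x)² = 4318 - (-2/9*4 + 0)² = 4318 - (-8/9 + 0)² = 4318 - (-8/9)² = 4318 - 1*64/81 = 4318 - 64/81 = 349694/81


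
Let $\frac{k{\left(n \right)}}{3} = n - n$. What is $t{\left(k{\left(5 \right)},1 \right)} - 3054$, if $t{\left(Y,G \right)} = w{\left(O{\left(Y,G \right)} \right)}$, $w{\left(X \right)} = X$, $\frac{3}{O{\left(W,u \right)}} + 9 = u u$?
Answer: $- \frac{24435}{8} \approx -3054.4$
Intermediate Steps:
$O{\left(W,u \right)} = \frac{3}{-9 + u^{2}}$ ($O{\left(W,u \right)} = \frac{3}{-9 + u u} = \frac{3}{-9 + u^{2}}$)
$k{\left(n \right)} = 0$ ($k{\left(n \right)} = 3 \left(n - n\right) = 3 \cdot 0 = 0$)
$t{\left(Y,G \right)} = \frac{3}{-9 + G^{2}}$
$t{\left(k{\left(5 \right)},1 \right)} - 3054 = \frac{3}{-9 + 1^{2}} - 3054 = \frac{3}{-9 + 1} - 3054 = \frac{3}{-8} - 3054 = 3 \left(- \frac{1}{8}\right) - 3054 = - \frac{3}{8} - 3054 = - \frac{24435}{8}$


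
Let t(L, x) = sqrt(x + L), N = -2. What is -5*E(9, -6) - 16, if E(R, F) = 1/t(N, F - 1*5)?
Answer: -16 + 5*I*sqrt(13)/13 ≈ -16.0 + 1.3868*I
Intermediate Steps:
t(L, x) = sqrt(L + x)
E(R, F) = 1/sqrt(-7 + F) (E(R, F) = 1/(sqrt(-2 + (F - 1*5))) = 1/(sqrt(-2 + (F - 5))) = 1/(sqrt(-2 + (-5 + F))) = 1/(sqrt(-7 + F)) = 1/sqrt(-7 + F))
-5*E(9, -6) - 16 = -5/sqrt(-7 - 6) - 16 = -(-5)*I*sqrt(13)/13 - 16 = 5*I*sqrt(13)/13 - 16 = -16 + 5*I*sqrt(13)/13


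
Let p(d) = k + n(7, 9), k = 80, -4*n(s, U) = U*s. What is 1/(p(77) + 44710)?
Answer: 4/179097 ≈ 2.2334e-5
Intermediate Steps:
n(s, U) = -U*s/4
p(d) = 257/4 (p(d) = 80 - 1/4*9*7 = 80 - 63/4 = 257/4)
1/(p(77) + 44710) = 1/(257/4 + 44710) = 1/(179097/4) = 4/179097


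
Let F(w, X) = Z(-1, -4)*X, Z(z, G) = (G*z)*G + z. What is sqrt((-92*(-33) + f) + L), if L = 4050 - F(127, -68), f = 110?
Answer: 2*sqrt(1510) ≈ 77.717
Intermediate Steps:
Z(z, G) = z + z*G**2 (Z(z, G) = z*G**2 + z = z + z*G**2)
F(w, X) = -17*X (F(w, X) = (-(1 + (-4)**2))*X = (-(1 + 16))*X = (-1*17)*X = -17*X)
L = 2894 (L = 4050 - (-17)*(-68) = 4050 - 1*1156 = 4050 - 1156 = 2894)
sqrt((-92*(-33) + f) + L) = sqrt((-92*(-33) + 110) + 2894) = sqrt((3036 + 110) + 2894) = sqrt(3146 + 2894) = sqrt(6040) = 2*sqrt(1510)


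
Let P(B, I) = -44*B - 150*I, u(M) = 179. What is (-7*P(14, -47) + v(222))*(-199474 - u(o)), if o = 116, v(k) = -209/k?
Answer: 665419823395/74 ≈ 8.9922e+9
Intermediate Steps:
P(B, I) = -150*I - 44*B
(-7*P(14, -47) + v(222))*(-199474 - u(o)) = (-7*(-150*(-47) - 44*14) - 209/222)*(-199474 - 1*179) = (-7*(7050 - 616) - 209*1/222)*(-199474 - 179) = (-7*6434 - 209/222)*(-199653) = (-45038 - 209/222)*(-199653) = -9998645/222*(-199653) = 665419823395/74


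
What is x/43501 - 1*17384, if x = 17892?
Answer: -756203492/43501 ≈ -17384.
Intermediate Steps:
x/43501 - 1*17384 = 17892/43501 - 1*17384 = 17892*(1/43501) - 17384 = 17892/43501 - 17384 = -756203492/43501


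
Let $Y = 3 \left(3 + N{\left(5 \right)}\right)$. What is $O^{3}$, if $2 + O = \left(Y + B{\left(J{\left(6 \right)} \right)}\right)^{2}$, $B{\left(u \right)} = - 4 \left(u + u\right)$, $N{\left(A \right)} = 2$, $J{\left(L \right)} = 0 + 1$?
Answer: $103823$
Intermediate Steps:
$J{\left(L \right)} = 1$
$B{\left(u \right)} = - 8 u$ ($B{\left(u \right)} = - 4 \cdot 2 u = - 8 u$)
$Y = 15$ ($Y = 3 \left(3 + 2\right) = 3 \cdot 5 = 15$)
$O = 47$ ($O = -2 + \left(15 - 8\right)^{2} = -2 + 7^{2} = -2 + 49 = 47$)
$O^{3} = 47^{3} = 103823$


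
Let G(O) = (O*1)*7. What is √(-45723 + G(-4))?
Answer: I*√45751 ≈ 213.89*I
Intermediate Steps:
G(O) = 7*O (G(O) = O*7 = 7*O)
√(-45723 + G(-4)) = √(-45723 + 7*(-4)) = √(-45723 - 28) = √(-45751) = I*√45751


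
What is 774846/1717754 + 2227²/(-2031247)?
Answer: -3472673582452/1744591329619 ≈ -1.9905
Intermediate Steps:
774846/1717754 + 2227²/(-2031247) = 774846*(1/1717754) + 4959529*(-1/2031247) = 387423/858877 - 4959529/2031247 = -3472673582452/1744591329619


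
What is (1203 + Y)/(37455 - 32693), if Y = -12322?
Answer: -11119/4762 ≈ -2.3349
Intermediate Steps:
(1203 + Y)/(37455 - 32693) = (1203 - 12322)/(37455 - 32693) = -11119/4762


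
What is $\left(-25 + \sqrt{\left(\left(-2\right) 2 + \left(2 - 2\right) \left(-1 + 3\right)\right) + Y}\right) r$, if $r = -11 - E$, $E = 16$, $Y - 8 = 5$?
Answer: $594$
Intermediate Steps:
$Y = 13$ ($Y = 8 + 5 = 13$)
$r = -27$ ($r = -11 - 16 = -27$)
$\left(-25 + \sqrt{\left(\left(-2\right) 2 + \left(2 - 2\right) \left(-1 + 3\right)\right) + Y}\right) r = \left(-25 + \sqrt{\left(\left(-2\right) 2 + \left(2 - 2\right) \left(-1 + 3\right)\right) + 13}\right) \left(-27\right) = \left(-25 + \sqrt{\left(-4 + 0 \cdot 2\right) + 13}\right) \left(-27\right) = \left(-25 + \sqrt{\left(-4 + 0\right) + 13}\right) \left(-27\right) = \left(-25 + \sqrt{-4 + 13}\right) \left(-27\right) = \left(-25 + \sqrt{9}\right) \left(-27\right) = \left(-25 + 3\right) \left(-27\right) = \left(-22\right) \left(-27\right) = 594$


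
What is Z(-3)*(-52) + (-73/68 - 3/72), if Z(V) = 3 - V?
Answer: -127751/408 ≈ -313.12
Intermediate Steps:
Z(-3)*(-52) + (-73/68 - 3/72) = (3 - 1*(-3))*(-52) + (-73/68 - 3/72) = (3 + 3)*(-52) + (-73*1/68 - 3*1/72) = 6*(-52) + (-73/68 - 1/24) = -312 - 455/408 = -127751/408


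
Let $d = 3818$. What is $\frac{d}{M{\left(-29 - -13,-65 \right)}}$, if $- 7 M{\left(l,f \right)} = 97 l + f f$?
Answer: $- \frac{26726}{2673} \approx -9.9985$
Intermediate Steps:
$M{\left(l,f \right)} = - \frac{97 l}{7} - \frac{f^{2}}{7}$ ($M{\left(l,f \right)} = - \frac{97 l + f f}{7} = - \frac{97 l + f^{2}}{7} = - \frac{f^{2} + 97 l}{7} = - \frac{97 l}{7} - \frac{f^{2}}{7}$)
$\frac{d}{M{\left(-29 - -13,-65 \right)}} = \frac{3818}{- \frac{97 \left(-29 - -13\right)}{7} - \frac{\left(-65\right)^{2}}{7}} = \frac{3818}{- \frac{97 \left(-29 + 13\right)}{7} - \frac{4225}{7}} = \frac{3818}{\left(- \frac{97}{7}\right) \left(-16\right) - \frac{4225}{7}} = \frac{3818}{\frac{1552}{7} - \frac{4225}{7}} = \frac{3818}{- \frac{2673}{7}} = 3818 \left(- \frac{7}{2673}\right) = - \frac{26726}{2673}$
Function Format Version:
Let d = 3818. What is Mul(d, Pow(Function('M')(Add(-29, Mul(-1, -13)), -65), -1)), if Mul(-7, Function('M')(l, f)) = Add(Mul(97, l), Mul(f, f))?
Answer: Rational(-26726, 2673) ≈ -9.9985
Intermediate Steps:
Function('M')(l, f) = Add(Mul(Rational(-97, 7), l), Mul(Rational(-1, 7), Pow(f, 2))) (Function('M')(l, f) = Mul(Rational(-1, 7), Add(Mul(97, l), Mul(f, f))) = Mul(Rational(-1, 7), Add(Mul(97, l), Pow(f, 2))) = Mul(Rational(-1, 7), Add(Pow(f, 2), Mul(97, l))) = Add(Mul(Rational(-97, 7), l), Mul(Rational(-1, 7), Pow(f, 2))))
Mul(d, Pow(Function('M')(Add(-29, Mul(-1, -13)), -65), -1)) = Mul(3818, Pow(Add(Mul(Rational(-97, 7), Add(-29, Mul(-1, -13))), Mul(Rational(-1, 7), Pow(-65, 2))), -1)) = Mul(3818, Pow(Add(Mul(Rational(-97, 7), Add(-29, 13)), Mul(Rational(-1, 7), 4225)), -1)) = Mul(3818, Pow(Add(Mul(Rational(-97, 7), -16), Rational(-4225, 7)), -1)) = Mul(3818, Pow(Add(Rational(1552, 7), Rational(-4225, 7)), -1)) = Mul(3818, Pow(Rational(-2673, 7), -1)) = Mul(3818, Rational(-7, 2673)) = Rational(-26726, 2673)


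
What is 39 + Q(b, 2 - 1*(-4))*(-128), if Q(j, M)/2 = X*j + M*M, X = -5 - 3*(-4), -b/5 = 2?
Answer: 8743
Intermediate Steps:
b = -10 (b = -5*2 = -10)
X = 7 (X = -5 + 12 = 7)
Q(j, M) = 2*M² + 14*j (Q(j, M) = 2*(7*j + M*M) = 2*(7*j + M²) = 2*(M² + 7*j) = 2*M² + 14*j)
39 + Q(b, 2 - 1*(-4))*(-128) = 39 + (2*(2 - 1*(-4))² + 14*(-10))*(-128) = 39 + (2*(2 + 4)² - 140)*(-128) = 39 + (2*6² - 140)*(-128) = 39 + (2*36 - 140)*(-128) = 39 + (72 - 140)*(-128) = 39 - 68*(-128) = 39 + 8704 = 8743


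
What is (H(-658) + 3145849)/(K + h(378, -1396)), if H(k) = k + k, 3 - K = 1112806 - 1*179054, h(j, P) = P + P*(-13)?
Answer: -3144533/916997 ≈ -3.4292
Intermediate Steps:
h(j, P) = -12*P (h(j, P) = P - 13*P = -12*P)
K = -933749 (K = 3 - (1112806 - 1*179054) = 3 - (1112806 - 179054) = 3 - 1*933752 = 3 - 933752 = -933749)
H(k) = 2*k
(H(-658) + 3145849)/(K + h(378, -1396)) = (2*(-658) + 3145849)/(-933749 - 12*(-1396)) = (-1316 + 3145849)/(-933749 + 16752) = 3144533/(-916997) = 3144533*(-1/916997) = -3144533/916997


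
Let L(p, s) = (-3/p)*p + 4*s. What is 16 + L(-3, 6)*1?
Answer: 37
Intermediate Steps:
L(p, s) = -3 + 4*s
16 + L(-3, 6)*1 = 16 + (-3 + 4*6)*1 = 16 + (-3 + 24)*1 = 16 + 21*1 = 16 + 21 = 37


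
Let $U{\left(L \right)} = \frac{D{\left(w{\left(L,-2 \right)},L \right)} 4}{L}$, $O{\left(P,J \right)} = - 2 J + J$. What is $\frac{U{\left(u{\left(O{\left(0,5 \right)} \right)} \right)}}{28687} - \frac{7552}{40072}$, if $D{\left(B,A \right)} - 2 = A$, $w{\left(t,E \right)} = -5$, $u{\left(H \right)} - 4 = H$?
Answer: $- \frac{27100564}{143693183} \approx -0.1886$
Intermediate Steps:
$O{\left(P,J \right)} = - J$
$u{\left(H \right)} = 4 + H$
$D{\left(B,A \right)} = 2 + A$
$U{\left(L \right)} = \frac{8 + 4 L}{L}$ ($U{\left(L \right)} = \frac{\left(2 + L\right) 4}{L} = \frac{8 + 4 L}{L}$)
$\frac{U{\left(u{\left(O{\left(0,5 \right)} \right)} \right)}}{28687} - \frac{7552}{40072} = \frac{4 + \frac{8}{4 - 5}}{28687} - \frac{7552}{40072} = \left(4 + \frac{8}{4 - 5}\right) \frac{1}{28687} - \frac{944}{5009} = \left(4 + \frac{8}{-1}\right) \frac{1}{28687} - \frac{944}{5009} = \left(4 + 8 \left(-1\right)\right) \frac{1}{28687} - \frac{944}{5009} = \left(4 - 8\right) \frac{1}{28687} - \frac{944}{5009} = \left(-4\right) \frac{1}{28687} - \frac{944}{5009} = - \frac{4}{28687} - \frac{944}{5009} = - \frac{27100564}{143693183}$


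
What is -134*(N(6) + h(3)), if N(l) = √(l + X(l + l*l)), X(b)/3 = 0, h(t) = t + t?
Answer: -804 - 134*√6 ≈ -1132.2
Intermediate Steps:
h(t) = 2*t
X(b) = 0 (X(b) = 3*0 = 0)
N(l) = √l (N(l) = √(l + 0) = √l)
-134*(N(6) + h(3)) = -134*(√6 + 2*3) = -134*(√6 + 6) = -134*(6 + √6) = -804 - 134*√6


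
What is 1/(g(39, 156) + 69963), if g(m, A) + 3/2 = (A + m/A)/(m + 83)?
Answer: 488/34141837 ≈ 1.4293e-5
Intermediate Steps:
g(m, A) = -3/2 + (A + m/A)/(83 + m) (g(m, A) = -3/2 + (A + m/A)/(m + 83) = -3/2 + (A + m/A)/(83 + m))
1/(g(39, 156) + 69963) = 1/((39 + 156**2 - 249/2*156 - 3/2*156*39)/(156*(83 + 39)) + 69963) = 1/((1/156)*(39 + 24336 - 19422 - 9126)/122 + 69963) = 1/((1/156)*(1/122)*(-4173) + 69963) = 1/(-107/488 + 69963) = 1/(34141837/488) = 488/34141837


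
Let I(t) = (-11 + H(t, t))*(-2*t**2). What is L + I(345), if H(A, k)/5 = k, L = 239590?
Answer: -407778110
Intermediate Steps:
H(A, k) = 5*k
I(t) = -2*t**2*(-11 + 5*t) (I(t) = (-11 + 5*t)*(-2*t**2) = -2*t**2*(-11 + 5*t))
L + I(345) = 239590 + 345**2*(22 - 10*345) = 239590 + 119025*(22 - 3450) = 239590 + 119025*(-3428) = 239590 - 408017700 = -407778110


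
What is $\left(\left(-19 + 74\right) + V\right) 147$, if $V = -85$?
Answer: $-4410$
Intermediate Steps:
$\left(\left(-19 + 74\right) + V\right) 147 = \left(\left(-19 + 74\right) - 85\right) 147 = \left(55 - 85\right) 147 = \left(-30\right) 147 = -4410$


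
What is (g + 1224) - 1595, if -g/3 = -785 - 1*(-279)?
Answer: 1147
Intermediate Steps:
g = 1518 (g = -3*(-785 - 1*(-279)) = -3*(-785 + 279) = -3*(-506) = 1518)
(g + 1224) - 1595 = (1518 + 1224) - 1595 = 2742 - 1595 = 1147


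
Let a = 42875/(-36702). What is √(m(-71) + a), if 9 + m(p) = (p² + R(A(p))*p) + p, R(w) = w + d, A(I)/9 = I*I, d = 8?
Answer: I*√481461960769586/12234 ≈ 1793.5*I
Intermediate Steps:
A(I) = 9*I² (A(I) = 9*(I*I) = 9*I²)
R(w) = 8 + w (R(w) = w + 8 = 8 + w)
a = -42875/36702 (a = 42875*(-1/36702) = -42875/36702 ≈ -1.1682)
m(p) = -9 + p + p² + p*(8 + 9*p²) (m(p) = -9 + ((p² + (8 + 9*p²)*p) + p) = -9 + ((p² + p*(8 + 9*p²)) + p) = -9 + (p + p² + p*(8 + 9*p²)) = -9 + p + p² + p*(8 + 9*p²))
√(m(-71) + a) = √((-9 + (-71)² + 9*(-71) + 9*(-71)³) - 42875/36702) = √((-9 + 5041 - 639 + 9*(-357911)) - 42875/36702) = √((-9 + 5041 - 639 - 3221199) - 42875/36702) = √(-3216806 - 42875/36702) = √(-118063256687/36702) = I*√481461960769586/12234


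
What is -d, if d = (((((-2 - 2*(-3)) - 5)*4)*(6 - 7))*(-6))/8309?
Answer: 24/8309 ≈ 0.0028884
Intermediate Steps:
d = -24/8309 (d = (((((-2 + 6) - 5)*4)*(-1))*(-6))*(1/8309) = ((((4 - 5)*4)*(-1))*(-6))*(1/8309) = ((-1*4*(-1))*(-6))*(1/8309) = (-4*(-1)*(-6))*(1/8309) = (4*(-6))*(1/8309) = -24*1/8309 = -24/8309 ≈ -0.0028884)
-d = -1*(-24/8309) = 24/8309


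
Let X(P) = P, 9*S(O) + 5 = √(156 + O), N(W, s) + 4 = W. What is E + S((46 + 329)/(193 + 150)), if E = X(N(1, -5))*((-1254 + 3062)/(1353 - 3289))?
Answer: 2446/1089 + √41909/147 ≈ 3.6387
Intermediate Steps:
N(W, s) = -4 + W
S(O) = -5/9 + √(156 + O)/9
E = 339/121 (E = (-4 + 1)*((-1254 + 3062)/(1353 - 3289)) = -5424/(-1936) = -5424*(-1)/1936 = -3*(-113/121) = 339/121 ≈ 2.8017)
E + S((46 + 329)/(193 + 150)) = 339/121 + (-5/9 + √(156 + (46 + 329)/(193 + 150))/9) = 339/121 + (-5/9 + √(156 + 375/343)/9) = 339/121 + (-5/9 + √(53883/343)/9) = 339/121 + (-5/9 + (3*√41909/49)/9) = 339/121 + (-5/9 + √41909/147) = 2446/1089 + √41909/147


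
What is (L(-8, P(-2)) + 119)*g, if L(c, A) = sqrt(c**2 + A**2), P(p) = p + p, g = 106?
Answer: 12614 + 424*sqrt(5) ≈ 13562.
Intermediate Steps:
P(p) = 2*p
L(c, A) = sqrt(A**2 + c**2)
(L(-8, P(-2)) + 119)*g = (sqrt((2*(-2))**2 + (-8)**2) + 119)*106 = (sqrt((-4)**2 + 64) + 119)*106 = (sqrt(16 + 64) + 119)*106 = (sqrt(80) + 119)*106 = (4*sqrt(5) + 119)*106 = (119 + 4*sqrt(5))*106 = 12614 + 424*sqrt(5)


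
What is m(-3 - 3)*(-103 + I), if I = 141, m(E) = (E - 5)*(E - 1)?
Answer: 2926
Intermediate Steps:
m(E) = (-1 + E)*(-5 + E) (m(E) = (-5 + E)*(-1 + E) = (-1 + E)*(-5 + E))
m(-3 - 3)*(-103 + I) = (5 + (-3 - 3)² - 6*(-3 - 3))*(-103 + 141) = (5 + (-6)² - 6*(-6))*38 = (5 + 36 + 36)*38 = 77*38 = 2926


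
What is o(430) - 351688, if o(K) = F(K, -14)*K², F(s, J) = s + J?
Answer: 76566712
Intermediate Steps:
F(s, J) = J + s
o(K) = K²*(-14 + K) (o(K) = (-14 + K)*K² = K²*(-14 + K))
o(430) - 351688 = 430²*(-14 + 430) - 351688 = 184900*416 - 351688 = 76918400 - 351688 = 76566712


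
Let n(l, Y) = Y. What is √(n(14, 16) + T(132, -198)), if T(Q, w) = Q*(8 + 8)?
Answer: 4*√133 ≈ 46.130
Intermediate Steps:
T(Q, w) = 16*Q (T(Q, w) = Q*16 = 16*Q)
√(n(14, 16) + T(132, -198)) = √(16 + 16*132) = √(16 + 2112) = √2128 = 4*√133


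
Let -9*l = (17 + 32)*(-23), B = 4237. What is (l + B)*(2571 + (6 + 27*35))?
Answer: 46091240/3 ≈ 1.5364e+7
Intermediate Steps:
l = 1127/9 (l = -(17 + 32)*(-23)/9 = -49*(-23)/9 = -⅑*(-1127) = 1127/9 ≈ 125.22)
(l + B)*(2571 + (6 + 27*35)) = (1127/9 + 4237)*(2571 + (6 + 27*35)) = 39260*(2571 + (6 + 945))/9 = 39260*(2571 + 951)/9 = (39260/9)*3522 = 46091240/3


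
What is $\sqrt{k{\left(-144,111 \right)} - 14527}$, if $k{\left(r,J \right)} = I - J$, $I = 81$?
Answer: $i \sqrt{14557} \approx 120.65 i$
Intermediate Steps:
$k{\left(r,J \right)} = 81 - J$
$\sqrt{k{\left(-144,111 \right)} - 14527} = \sqrt{\left(81 - 111\right) - 14527} = \sqrt{-30 - 14527} = \sqrt{-14557} = i \sqrt{14557}$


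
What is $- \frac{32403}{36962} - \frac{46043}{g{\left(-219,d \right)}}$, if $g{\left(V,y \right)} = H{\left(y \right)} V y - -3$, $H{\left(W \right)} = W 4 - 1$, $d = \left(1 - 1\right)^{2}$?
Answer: $- \frac{1701938575}{110886} \approx -15349.0$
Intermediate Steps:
$d = 0$ ($d = 0^{2} = 0$)
$H{\left(W \right)} = -1 + 4 W$ ($H{\left(W \right)} = 4 W - 1 = -1 + 4 W$)
$g{\left(V,y \right)} = 3 + V y \left(-1 + 4 y\right)$ ($g{\left(V,y \right)} = \left(-1 + 4 y\right) V y - -3 = V \left(-1 + 4 y\right) y + 3 = V y \left(-1 + 4 y\right) + 3 = 3 + V y \left(-1 + 4 y\right)$)
$- \frac{32403}{36962} - \frac{46043}{g{\left(-219,d \right)}} = - \frac{32403}{36962} - \frac{46043}{3 - 0 \left(-1 + 4 \cdot 0\right)} = \left(-32403\right) \frac{1}{36962} - \frac{46043}{3 - 0 \left(-1 + 0\right)} = - \frac{32403}{36962} - \frac{46043}{3 - 0 \left(-1\right)} = - \frac{32403}{36962} - \frac{46043}{3 + 0} = - \frac{32403}{36962} - \frac{46043}{3} = - \frac{1701938575}{110886}$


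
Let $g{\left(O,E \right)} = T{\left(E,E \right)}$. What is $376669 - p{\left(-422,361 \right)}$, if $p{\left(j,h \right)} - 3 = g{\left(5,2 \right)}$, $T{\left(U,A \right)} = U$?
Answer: $376664$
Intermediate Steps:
$g{\left(O,E \right)} = E$
$p{\left(j,h \right)} = 5$ ($p{\left(j,h \right)} = 3 + 2 = 5$)
$376669 - p{\left(-422,361 \right)} = 376669 - 5 = 376664$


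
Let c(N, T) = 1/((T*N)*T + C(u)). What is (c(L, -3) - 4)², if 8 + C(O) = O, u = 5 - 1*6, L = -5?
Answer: 47089/2916 ≈ 16.148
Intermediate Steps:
u = -1 (u = 5 - 6 = -1)
C(O) = -8 + O
c(N, T) = 1/(-9 + N*T²) (c(N, T) = 1/((T*N)*T + (-8 - 1)) = 1/((N*T)*T - 9) = 1/(N*T² - 9) = 1/(-9 + N*T²))
(c(L, -3) - 4)² = (1/(-9 - 5*(-3)²) - 4)² = (1/(-9 - 5*9) - 4)² = (1/(-9 - 45) - 4)² = (1/(-54) - 4)² = (-1/54 - 4)² = (-217/54)² = 47089/2916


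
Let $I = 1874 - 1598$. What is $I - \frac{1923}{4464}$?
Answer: $\frac{410047}{1488} \approx 275.57$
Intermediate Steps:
$I = 276$ ($I = 1874 - 1598 = 276$)
$I - \frac{1923}{4464} = 276 - \frac{1923}{4464} = 276 - \frac{641}{1488} = \frac{410047}{1488}$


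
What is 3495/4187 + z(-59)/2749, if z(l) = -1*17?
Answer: 9536576/11510063 ≈ 0.82854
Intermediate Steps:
z(l) = -17
3495/4187 + z(-59)/2749 = 3495/4187 - 17/2749 = 9536576/11510063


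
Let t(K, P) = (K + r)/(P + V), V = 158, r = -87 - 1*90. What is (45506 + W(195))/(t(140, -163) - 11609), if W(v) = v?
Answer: -228505/58008 ≈ -3.9392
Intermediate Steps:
r = -177 (r = -87 - 90 = -177)
t(K, P) = (-177 + K)/(158 + P) (t(K, P) = (K - 177)/(P + 158) = (-177 + K)/(158 + P))
(45506 + W(195))/(t(140, -163) - 11609) = (45506 + 195)/((-177 + 140)/(158 - 163) - 11609) = 45701/(-37/(-5) - 11609) = 45701/(-⅕*(-37) - 11609) = 45701/(37/5 - 11609) = 45701/(-58008/5) = 45701*(-5/58008) = -228505/58008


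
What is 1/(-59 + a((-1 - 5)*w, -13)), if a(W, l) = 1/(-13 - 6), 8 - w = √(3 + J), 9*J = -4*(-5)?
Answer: -19/1122 ≈ -0.016934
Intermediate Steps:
J = 20/9 (J = (-4*(-5))/9 = (⅑)*20 = 20/9 ≈ 2.2222)
w = 8 - √47/3 (w = 8 - √(3 + 20/9) = 8 - √(47/9) = 8 - √47/3 ≈ 5.7148)
a(W, l) = -1/19 (a(W, l) = 1/(-19) = -1/19)
1/(-59 + a((-1 - 5)*w, -13)) = 1/(-59 - 1/19) = 1/(-1122/19) = -19/1122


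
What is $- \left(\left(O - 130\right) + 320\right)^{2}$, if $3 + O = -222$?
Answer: $-1225$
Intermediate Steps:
$O = -225$ ($O = -3 - 222 = -225$)
$- \left(\left(O - 130\right) + 320\right)^{2} = - \left(\left(-225 - 130\right) + 320\right)^{2} = - \left(-355 + 320\right)^{2} = - \left(-35\right)^{2} = \left(-1\right) 1225 = -1225$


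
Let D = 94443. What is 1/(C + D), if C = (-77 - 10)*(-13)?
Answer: 1/95574 ≈ 1.0463e-5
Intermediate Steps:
C = 1131 (C = -87*(-13) = 1131)
1/(C + D) = 1/(1131 + 94443) = 1/95574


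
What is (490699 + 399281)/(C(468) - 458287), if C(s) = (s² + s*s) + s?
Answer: -889980/19771 ≈ -45.014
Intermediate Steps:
C(s) = s + 2*s² (C(s) = (s² + s²) + s = 2*s² + s = s + 2*s²)
(490699 + 399281)/(C(468) - 458287) = (490699 + 399281)/(468*(1 + 2*468) - 458287) = 889980/(468*(1 + 936) - 458287) = 889980/(468*937 - 458287) = 889980/(438516 - 458287) = 889980/(-19771) = 889980*(-1/19771) = -889980/19771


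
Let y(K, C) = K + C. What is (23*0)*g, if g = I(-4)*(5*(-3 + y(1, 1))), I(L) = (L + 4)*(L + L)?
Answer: 0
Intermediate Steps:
y(K, C) = C + K
I(L) = 2*L*(4 + L) (I(L) = (4 + L)*(2*L) = 2*L*(4 + L))
g = 0 (g = (2*(-4)*(4 - 4))*(5*(-3 + (1 + 1))) = (2*(-4)*0)*(5*(-3 + 2)) = 0*(5*(-1)) = 0*(-5) = 0)
(23*0)*g = (23*0)*0 = 0*0 = 0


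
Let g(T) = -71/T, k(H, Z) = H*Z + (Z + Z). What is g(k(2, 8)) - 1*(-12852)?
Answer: 411193/32 ≈ 12850.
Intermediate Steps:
k(H, Z) = 2*Z + H*Z (k(H, Z) = H*Z + 2*Z = 2*Z + H*Z)
g(k(2, 8)) - 1*(-12852) = -71*1/(8*(2 + 2)) - 1*(-12852) = -71/(8*4) + 12852 = -71/32 + 12852 = 411193/32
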